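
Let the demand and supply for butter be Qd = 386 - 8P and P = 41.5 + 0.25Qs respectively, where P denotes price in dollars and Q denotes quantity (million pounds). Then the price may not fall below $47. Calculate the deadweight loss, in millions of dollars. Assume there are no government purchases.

12

Rearranging supply gives Qs = 4P - 166. Setting quantity demanded equal to quantity supplied, 386 - 8P = 4P - 166, gives P* = 46 and Q* = 18.
The floor of 47 is above the equilibrium price 46, so it binds.
At P = 47: Qd = 386 - 8·47 = 10 and Qs = 4·47 - 166 = 22.
Quantity traded falls to 10. At Q = 10 the demand price is (386 - 10)/8 = 47 and the supply price is (166 + 10)/4 = 44.
Deadweight loss = ½ · (47 - 44) · (18 - 10) = ½ · 3 · 8 = 12.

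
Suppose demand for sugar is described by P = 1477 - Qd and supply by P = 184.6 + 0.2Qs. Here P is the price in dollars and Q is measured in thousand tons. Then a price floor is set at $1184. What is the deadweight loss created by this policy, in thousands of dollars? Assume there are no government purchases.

368793.6

Rearranging demand gives Qd = 1477 - P; rearranging supply gives Qs = 5P - 923. Equilibrium: 1477 - P = 5P - 923, so 2400 = 6P and P* = 400, Q* = 1077.
Since 1184 > 400, the floor is binding.
At P = 1184: Qd = 1477 - 1184 = 293 and Qs = 5·1184 - 923 = 4997.
Quantity traded falls to 293. At Q = 293 the demand price is 1477 - 293 = 1184 and the supply price is (923 + 293)/5 = 243.2.
Deadweight loss = ½ · (1184 - 243.2) · (1077 - 293) = ½ · 940.8 · 784 = 368793.6.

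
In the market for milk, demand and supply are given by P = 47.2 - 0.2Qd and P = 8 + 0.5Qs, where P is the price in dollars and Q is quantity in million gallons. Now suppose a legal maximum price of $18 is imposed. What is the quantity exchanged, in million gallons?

Rearranging demand gives Qd = 236 - 5P; rearranging supply gives Qs = 2P - 16. Equilibrium: 236 - 5P = 2P - 16, so 252 = 7P and P* = 36, Q* = 56.
Since 18 < 36, the ceiling is binding.
At P = 18: Qd = 236 - 5·18 = 146 and Qs = 2·18 - 16 = 20.
The quantity actually transacted is the short side, supply: 20.

20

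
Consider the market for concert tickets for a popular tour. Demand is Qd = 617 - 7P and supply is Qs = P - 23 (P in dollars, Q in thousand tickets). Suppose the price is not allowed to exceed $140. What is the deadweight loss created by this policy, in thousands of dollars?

Without the control the market clears where 617 - 7P = P - 23, i.e. P* = 80 and Q* = 57.
Since 140 is above P* = 80, the ceiling does not bind and the free-market outcome prevails.
Since the control does not bind, no trades are prevented and deadweight loss is zero.

0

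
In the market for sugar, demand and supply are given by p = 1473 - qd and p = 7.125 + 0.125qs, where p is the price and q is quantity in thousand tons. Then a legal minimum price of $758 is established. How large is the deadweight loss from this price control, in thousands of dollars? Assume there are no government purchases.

194481

Rearranging demand gives qd = 1473 - p; rearranging supply gives qs = 8p - 57. In a free market, 1473 - p = 8p - 57 gives the equilibrium p* = 170, q* = 1303.
Because the floor (758) lies above the market-clearing price, it is binding.
At p = 758: qd = 1473 - 758 = 715 and qs = 8·758 - 57 = 6007.
Quantity traded falls to 715. At q = 715 the demand price is 1473 - 715 = 758 and the supply price is (57 + 715)/8 = 96.5.
Deadweight loss = ½ · (758 - 96.5) · (1303 - 715) = ½ · 661.5 · 588 = 194481.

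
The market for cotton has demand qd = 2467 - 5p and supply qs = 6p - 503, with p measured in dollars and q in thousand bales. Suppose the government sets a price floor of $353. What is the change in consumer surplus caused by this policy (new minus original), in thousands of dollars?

Setting quantity demanded equal to quantity supplied, 2467 - 5p = 6p - 503, gives p* = 270 and q* = 1117.
Since 353 > 270, the floor is binding.
At p = 353: qd = 2467 - 5·353 = 702 and qs = 6·353 - 503 = 1615.
Consumer surplus without the control is ½ · (493.4 - 270) · 1117 = 124768.9.
With the floor, consumers buy 702 units at 353, so CS = ½ · (493.4 - 353) · 702 = 49280.4.
Change in consumer surplus = 49280.4 - 124768.9 = -75488.5.

-75488.5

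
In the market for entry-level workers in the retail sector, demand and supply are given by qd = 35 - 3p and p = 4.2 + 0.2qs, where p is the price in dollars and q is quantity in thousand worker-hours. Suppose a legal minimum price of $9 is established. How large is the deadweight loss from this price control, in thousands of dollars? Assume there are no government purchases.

9.6

Rearranging supply gives qs = 5p - 21. Equilibrium: 35 - 3p = 5p - 21, so 56 = 8p and p* = 7, q* = 14.
Since 9 > 7, the floor is binding.
At p = 9: qd = 35 - 3·9 = 8 and qs = 5·9 - 21 = 24.
Quantity traded falls to 8. At q = 8 the demand price is (35 - 8)/3 = 9 and the supply price is (21 + 8)/5 = 5.8.
Deadweight loss = ½ · (9 - 5.8) · (14 - 8) = ½ · 3.2 · 6 = 9.6.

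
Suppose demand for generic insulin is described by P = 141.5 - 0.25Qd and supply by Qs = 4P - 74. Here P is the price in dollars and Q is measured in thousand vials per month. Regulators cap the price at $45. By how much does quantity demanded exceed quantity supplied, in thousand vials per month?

Rearranging demand gives Qd = 566 - 4P. Setting quantity demanded equal to quantity supplied, 566 - 4P = 4P - 74, gives P* = 80 and Q* = 246.
The ceiling of 45 is below the equilibrium price 80, so it binds.
At P = 45: Qd = 566 - 4·45 = 386 and Qs = 4·45 - 74 = 106.
Shortage = Qd - Qs = 386 - 106 = 280.

280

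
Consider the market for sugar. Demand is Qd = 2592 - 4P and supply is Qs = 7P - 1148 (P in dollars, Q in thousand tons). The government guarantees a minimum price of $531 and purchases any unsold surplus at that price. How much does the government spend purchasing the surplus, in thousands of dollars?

Setting quantity demanded equal to quantity supplied, 2592 - 4P = 7P - 1148, gives P* = 340 and Q* = 1232.
Because the floor (531) lies above the market-clearing price, it is binding.
At P = 531: Qd = 2592 - 4·531 = 468 and Qs = 7·531 - 1148 = 2569.
Surplus = Qs - Qd = 2101.
Government expenditure = surplus × support price = 2101 × 531 = 1115631.

1115631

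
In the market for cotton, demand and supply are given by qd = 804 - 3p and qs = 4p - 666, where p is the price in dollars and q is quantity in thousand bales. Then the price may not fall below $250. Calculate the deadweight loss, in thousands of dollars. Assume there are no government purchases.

Setting quantity demanded equal to quantity supplied, 804 - 3p = 4p - 666, gives p* = 210 and q* = 174.
The floor of 250 is above the equilibrium price 210, so it binds.
At p = 250: qd = 804 - 3·250 = 54 and qs = 4·250 - 666 = 334.
Quantity traded falls to 54. At q = 54 the demand price is (804 - 54)/3 = 250 and the supply price is (666 + 54)/4 = 180.
Deadweight loss = ½ · (250 - 180) · (174 - 54) = ½ · 70 · 120 = 4200.

4200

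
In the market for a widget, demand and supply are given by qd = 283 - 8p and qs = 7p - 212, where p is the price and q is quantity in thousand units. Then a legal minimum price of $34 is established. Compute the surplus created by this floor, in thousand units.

15

In a free market, 283 - 8p = 7p - 212 gives the equilibrium p* = 33, q* = 19.
The floor of 34 is above the equilibrium price 33, so it binds.
At p = 34: qd = 283 - 8·34 = 11 and qs = 7·34 - 212 = 26.
Surplus = qs - qd = 26 - 11 = 15.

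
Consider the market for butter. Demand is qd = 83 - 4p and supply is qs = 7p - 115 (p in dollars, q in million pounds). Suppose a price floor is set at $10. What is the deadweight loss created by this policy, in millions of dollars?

Without the control the market clears where 83 - 4p = 7p - 115, i.e. p* = 18 and q* = 11.
The floor of 10 is below the equilibrium price 18, so it is not binding; the market clears at p* = 18, q* = 11.
Since the control does not bind, no trades are prevented and deadweight loss is zero.

0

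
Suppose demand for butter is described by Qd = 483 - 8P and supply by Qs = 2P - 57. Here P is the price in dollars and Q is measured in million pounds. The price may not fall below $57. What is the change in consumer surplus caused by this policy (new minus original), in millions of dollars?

-117

Without the control the market clears where 483 - 8P = 2P - 57, i.e. P* = 54 and Q* = 51.
The floor of 57 is above the equilibrium price 54, so it binds.
At P = 57: Qd = 483 - 8·57 = 27 and Qs = 2·57 - 57 = 57.
Consumer surplus without the control is ½ · (60.375 - 54) · 51 = 162.5625.
With the floor, consumers buy 27 units at 57, so CS = ½ · (60.375 - 57) · 27 = 45.5625.
Change in consumer surplus = 45.5625 - 162.5625 = -117.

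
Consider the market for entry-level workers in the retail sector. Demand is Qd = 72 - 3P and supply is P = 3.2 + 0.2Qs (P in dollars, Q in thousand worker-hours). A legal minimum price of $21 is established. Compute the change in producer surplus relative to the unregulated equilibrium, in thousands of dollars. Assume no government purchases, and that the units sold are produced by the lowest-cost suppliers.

0

Rearranging supply gives Qs = 5P - 16. Equilibrium: 72 - 3P = 5P - 16, so 88 = 8P and P* = 11, Q* = 39.
Because the floor (21) lies above the market-clearing price, it is binding.
At P = 21: Qd = 72 - 3·21 = 9 and Qs = 5·21 - 16 = 89.
Producer surplus without the control is ½ · (11 - 3.2) · 39 = 152.1.
With the floor, 9 units are sold at 21. The supply price at Q = 9 is 5, so PS = ½ · [(21 - 3.2) + (21 - 5)] · 9 = 152.1.
Change in producer surplus = 152.1 - 152.1 = 0.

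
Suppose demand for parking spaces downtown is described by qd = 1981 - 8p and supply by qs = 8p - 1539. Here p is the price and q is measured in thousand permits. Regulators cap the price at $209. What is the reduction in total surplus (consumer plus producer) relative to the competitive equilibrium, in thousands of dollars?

968

Without the control the market clears where 1981 - 8p = 8p - 1539, i.e. p* = 220 and q* = 221.
Since 209 < 220, the ceiling is binding.
At p = 209: qd = 1981 - 8·209 = 309 and qs = 8·209 - 1539 = 133.
Quantity traded falls to 133. At q = 133 the demand price is (1981 - 133)/8 = 231 and the supply price is (1539 + 133)/8 = 209.
Deadweight loss = ½ · (231 - 209) · (221 - 133) = ½ · 22 · 88 = 968.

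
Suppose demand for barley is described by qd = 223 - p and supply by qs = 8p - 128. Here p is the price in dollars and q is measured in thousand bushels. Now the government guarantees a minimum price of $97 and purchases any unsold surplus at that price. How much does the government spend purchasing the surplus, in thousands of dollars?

50634

In a free market, 223 - p = 8p - 128 gives the equilibrium p* = 39, q* = 184.
The floor of 97 is above the equilibrium price 39, so it binds.
At p = 97: qd = 223 - 97 = 126 and qs = 8·97 - 128 = 648.
Surplus = qs - qd = 522.
Government expenditure = surplus × support price = 522 × 97 = 50634.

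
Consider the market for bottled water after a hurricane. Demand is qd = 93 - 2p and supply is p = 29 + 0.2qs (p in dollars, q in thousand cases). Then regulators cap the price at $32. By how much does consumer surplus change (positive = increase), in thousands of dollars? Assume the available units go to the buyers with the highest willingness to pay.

Rearranging supply gives qs = 5p - 145. In a free market, 93 - 2p = 5p - 145 gives the equilibrium p* = 34, q* = 25.
Since 32 < 34, the ceiling is binding.
At p = 32: qd = 93 - 2·32 = 29 and qs = 5·32 - 145 = 15.
Consumer surplus without the control is ½ · (46.5 - 34) · 25 = 156.25.
With the ceiling, 15 units are sold at 32 (assume they go to the highest-value buyers). The demand price at q = 15 is 39, so CS = ½ · [(46.5 - 32) + (39 - 32)] · 15 = 161.25.
Change in consumer surplus = 161.25 - 156.25 = 5.

5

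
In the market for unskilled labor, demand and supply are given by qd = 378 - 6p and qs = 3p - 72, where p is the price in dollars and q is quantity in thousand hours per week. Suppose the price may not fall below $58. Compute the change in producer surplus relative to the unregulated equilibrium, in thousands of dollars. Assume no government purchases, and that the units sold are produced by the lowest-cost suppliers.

In a free market, 378 - 6p = 3p - 72 gives the equilibrium p* = 50, q* = 78.
Since 58 > 50, the floor is binding.
At p = 58: qd = 378 - 6·58 = 30 and qs = 3·58 - 72 = 102.
Producer surplus without the control is ½ · (50 - 24) · 78 = 1014.
With the floor, 30 units are sold at 58. The supply price at q = 30 is 34, so PS = ½ · [(58 - 24) + (58 - 34)] · 30 = 870.
Change in producer surplus = 870 - 1014 = -144.

-144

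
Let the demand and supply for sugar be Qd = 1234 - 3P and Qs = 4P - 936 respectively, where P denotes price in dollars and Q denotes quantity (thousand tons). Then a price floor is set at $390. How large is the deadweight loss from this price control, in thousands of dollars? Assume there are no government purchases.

In a free market, 1234 - 3P = 4P - 936 gives the equilibrium P* = 310, Q* = 304.
Since 390 > 310, the floor is binding.
At P = 390: Qd = 1234 - 3·390 = 64 and Qs = 4·390 - 936 = 624.
Quantity traded falls to 64. At Q = 64 the demand price is (1234 - 64)/3 = 390 and the supply price is (936 + 64)/4 = 250.
Deadweight loss = ½ · (390 - 250) · (304 - 64) = ½ · 140 · 240 = 16800.

16800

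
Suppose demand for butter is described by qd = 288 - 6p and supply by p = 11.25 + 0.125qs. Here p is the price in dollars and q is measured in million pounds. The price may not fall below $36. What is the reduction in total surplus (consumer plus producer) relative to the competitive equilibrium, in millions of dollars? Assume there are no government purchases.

Rearranging supply gives qs = 8p - 90. Without the control the market clears where 288 - 6p = 8p - 90, i.e. p* = 27 and q* = 126.
Since 36 > 27, the floor is binding.
At p = 36: qd = 288 - 6·36 = 72 and qs = 8·36 - 90 = 198.
Quantity traded falls to 72. At q = 72 the demand price is (288 - 72)/6 = 36 and the supply price is (90 + 72)/8 = 20.25.
Deadweight loss = ½ · (36 - 20.25) · (126 - 72) = ½ · 15.75 · 54 = 425.25.

425.25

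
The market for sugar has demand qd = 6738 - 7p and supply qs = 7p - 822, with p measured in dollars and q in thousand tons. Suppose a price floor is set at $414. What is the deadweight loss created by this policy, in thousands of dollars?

In a free market, 6738 - 7p = 7p - 822 gives the equilibrium p* = 540, q* = 2958.
Since 414 is below p* = 540, the floor does not bind and the free-market outcome prevails.
Since the control does not bind, no trades are prevented and deadweight loss is zero.

0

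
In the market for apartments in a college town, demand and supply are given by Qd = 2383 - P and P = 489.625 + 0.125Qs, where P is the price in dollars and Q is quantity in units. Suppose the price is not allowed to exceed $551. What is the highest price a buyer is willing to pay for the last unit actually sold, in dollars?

Rearranging supply gives Qs = 8P - 3917. Equilibrium: 2383 - P = 8P - 3917, so 6300 = 9P and P* = 700, Q* = 1683.
The ceiling of 551 is below the equilibrium price 700, so it binds.
At P = 551: Qd = 2383 - 551 = 1832 and Qs = 8·551 - 3917 = 491.
Only 491 units reach the market. On the demand curve, the marginal buyer's willingness to pay at Q = 491 is (2383 - 491) = 1892.

1892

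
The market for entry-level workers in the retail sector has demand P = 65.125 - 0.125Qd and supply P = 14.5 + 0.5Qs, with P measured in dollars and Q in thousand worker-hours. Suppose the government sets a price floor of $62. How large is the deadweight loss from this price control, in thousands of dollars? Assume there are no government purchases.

980

Rearranging demand gives Qd = 521 - 8P; rearranging supply gives Qs = 2P - 29. Equilibrium: 521 - 8P = 2P - 29, so 550 = 10P and P* = 55, Q* = 81.
Since 62 > 55, the floor is binding.
At P = 62: Qd = 521 - 8·62 = 25 and Qs = 2·62 - 29 = 95.
Quantity traded falls to 25. At Q = 25 the demand price is (521 - 25)/8 = 62 and the supply price is (29 + 25)/2 = 27.
Deadweight loss = ½ · (62 - 27) · (81 - 25) = ½ · 35 · 56 = 980.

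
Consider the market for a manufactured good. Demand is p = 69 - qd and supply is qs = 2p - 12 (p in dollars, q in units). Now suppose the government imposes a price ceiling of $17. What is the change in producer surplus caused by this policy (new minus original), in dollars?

Rearranging demand gives qd = 69 - p. Without the control the market clears where 69 - p = 2p - 12, i.e. p* = 27 and q* = 42.
Because the ceiling (17) lies below the market-clearing price, it is binding.
At p = 17: qd = 69 - 17 = 52 and qs = 2·17 - 12 = 22.
Producer surplus without the control is ½ · (27 - 6) · 42 = 441.
With the ceiling, producers sell 22 units at 17, so PS = ½ · (17 - 6) · 22 = 121.
Change in producer surplus = 121 - 441 = -320.

-320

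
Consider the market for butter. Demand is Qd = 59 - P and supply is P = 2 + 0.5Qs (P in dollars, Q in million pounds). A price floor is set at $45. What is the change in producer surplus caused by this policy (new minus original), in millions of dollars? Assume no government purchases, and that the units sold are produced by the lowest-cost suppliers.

192

Rearranging supply gives Qs = 2P - 4. In a free market, 59 - P = 2P - 4 gives the equilibrium P* = 21, Q* = 38.
The floor of 45 is above the equilibrium price 21, so it binds.
At P = 45: Qd = 59 - 45 = 14 and Qs = 2·45 - 4 = 86.
Producer surplus without the control is ½ · (21 - 2) · 38 = 361.
With the floor, 14 units are sold at 45. The supply price at Q = 14 is 9, so PS = ½ · [(45 - 2) + (45 - 9)] · 14 = 553.
Change in producer surplus = 553 - 361 = 192.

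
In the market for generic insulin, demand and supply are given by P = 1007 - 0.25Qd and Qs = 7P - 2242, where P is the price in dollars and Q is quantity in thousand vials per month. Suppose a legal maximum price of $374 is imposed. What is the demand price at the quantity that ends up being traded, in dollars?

Rearranging demand gives Qd = 4028 - 4P. Without the control the market clears where 4028 - 4P = 7P - 2242, i.e. P* = 570 and Q* = 1748.
The ceiling of 374 is below the equilibrium price 570, so it binds.
At P = 374: Qd = 4028 - 4·374 = 2532 and Qs = 7·374 - 2242 = 376.
Only 376 units reach the market. On the demand curve, the marginal buyer's willingness to pay at Q = 376 is (4028 - 376)/4 = 913.

913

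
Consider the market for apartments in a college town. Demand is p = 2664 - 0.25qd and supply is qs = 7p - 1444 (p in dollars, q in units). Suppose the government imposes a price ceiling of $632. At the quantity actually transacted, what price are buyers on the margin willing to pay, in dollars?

Rearranging demand gives qd = 10656 - 4p. Equilibrium: 10656 - 4p = 7p - 1444, so 12100 = 11p and p* = 1100, q* = 6256.
The ceiling of 632 is below the equilibrium price 1100, so it binds.
At p = 632: qd = 10656 - 4·632 = 8128 and qs = 7·632 - 1444 = 2980.
Only 2980 units reach the market. On the demand curve, the marginal buyer's willingness to pay at q = 2980 is (10656 - 2980)/4 = 1919.

1919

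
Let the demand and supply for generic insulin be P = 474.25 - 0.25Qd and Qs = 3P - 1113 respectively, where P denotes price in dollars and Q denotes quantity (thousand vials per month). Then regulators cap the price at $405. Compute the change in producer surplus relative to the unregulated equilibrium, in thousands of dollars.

-3487.5

Rearranging demand gives Qd = 1897 - 4P. In a free market, 1897 - 4P = 3P - 1113 gives the equilibrium P* = 430, Q* = 177.
Since 405 < 430, the ceiling is binding.
At P = 405: Qd = 1897 - 4·405 = 277 and Qs = 3·405 - 1113 = 102.
Producer surplus without the control is ½ · (430 - 371) · 177 = 5221.5.
With the ceiling, producers sell 102 units at 405, so PS = ½ · (405 - 371) · 102 = 1734.
Change in producer surplus = 1734 - 5221.5 = -3487.5.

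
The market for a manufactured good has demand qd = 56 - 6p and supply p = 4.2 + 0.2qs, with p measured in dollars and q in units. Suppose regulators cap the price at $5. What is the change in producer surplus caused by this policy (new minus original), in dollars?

-18

Rearranging supply gives qs = 5p - 21. Setting quantity demanded equal to quantity supplied, 56 - 6p = 5p - 21, gives p* = 7 and q* = 14.
Since 5 < 7, the ceiling is binding.
At p = 5: qd = 56 - 6·5 = 26 and qs = 5·5 - 21 = 4.
Producer surplus without the control is ½ · (7 - 4.2) · 14 = 19.6.
With the ceiling, producers sell 4 units at 5, so PS = ½ · (5 - 4.2) · 4 = 1.6.
Change in producer surplus = 1.6 - 19.6 = -18.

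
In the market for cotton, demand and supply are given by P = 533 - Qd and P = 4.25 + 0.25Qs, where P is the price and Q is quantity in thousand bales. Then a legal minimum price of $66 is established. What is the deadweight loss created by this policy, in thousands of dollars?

Rearranging demand gives Qd = 533 - P; rearranging supply gives Qs = 4P - 17. In a free market, 533 - P = 4P - 17 gives the equilibrium P* = 110, Q* = 423.
The floor of 66 is below the equilibrium price 110, so it is not binding; the market clears at P* = 110, Q* = 423.
Since the control does not bind, no trades are prevented and deadweight loss is zero.

0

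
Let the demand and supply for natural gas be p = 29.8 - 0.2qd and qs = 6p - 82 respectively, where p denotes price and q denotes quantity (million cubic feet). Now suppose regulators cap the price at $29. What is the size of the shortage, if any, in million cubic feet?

Rearranging demand gives qd = 149 - 5p. Without the control the market clears where 149 - 5p = 6p - 82, i.e. p* = 21 and q* = 44.
The ceiling of 29 is above the equilibrium price 21, so it is not binding; the market clears at p* = 21, q* = 44.
Since the control does not bind, there is no shortage.

0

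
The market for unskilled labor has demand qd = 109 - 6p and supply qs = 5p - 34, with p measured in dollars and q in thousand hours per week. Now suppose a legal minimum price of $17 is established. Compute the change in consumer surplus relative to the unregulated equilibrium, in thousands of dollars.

In a free market, 109 - 6p = 5p - 34 gives the equilibrium p* = 13, q* = 31.
Since 17 > 13, the floor is binding.
At p = 17: qd = 109 - 6·17 = 7 and qs = 5·17 - 34 = 51.
Consumer surplus without the control is ½ · (109/6 - 13) · 31 = 961/12.
With the floor, consumers buy 7 units at 17, so CS = ½ · (109/6 - 17) · 7 = 49/12.
Change in consumer surplus = 49/12 - 961/12 = -76.

-76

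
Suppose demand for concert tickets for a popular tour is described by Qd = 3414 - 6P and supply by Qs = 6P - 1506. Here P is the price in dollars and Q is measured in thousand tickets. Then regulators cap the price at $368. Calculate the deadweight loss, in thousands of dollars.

Setting quantity demanded equal to quantity supplied, 3414 - 6P = 6P - 1506, gives P* = 410 and Q* = 954.
The ceiling of 368 is below the equilibrium price 410, so it binds.
At P = 368: Qd = 3414 - 6·368 = 1206 and Qs = 6·368 - 1506 = 702.
Quantity traded falls to 702. At Q = 702 the demand price is (3414 - 702)/6 = 452 and the supply price is (1506 + 702)/6 = 368.
Deadweight loss = ½ · (452 - 368) · (954 - 702) = ½ · 84 · 252 = 10584.

10584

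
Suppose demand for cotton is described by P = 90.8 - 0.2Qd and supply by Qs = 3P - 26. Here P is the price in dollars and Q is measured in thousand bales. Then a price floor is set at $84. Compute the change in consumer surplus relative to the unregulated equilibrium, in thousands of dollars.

-2256

Rearranging demand gives Qd = 454 - 5P. Without the control the market clears where 454 - 5P = 3P - 26, i.e. P* = 60 and Q* = 154.
Because the floor (84) lies above the market-clearing price, it is binding.
At P = 84: Qd = 454 - 5·84 = 34 and Qs = 3·84 - 26 = 226.
Consumer surplus without the control is ½ · (90.8 - 60) · 154 = 2371.6.
With the floor, consumers buy 34 units at 84, so CS = ½ · (90.8 - 84) · 34 = 115.6.
Change in consumer surplus = 115.6 - 2371.6 = -2256.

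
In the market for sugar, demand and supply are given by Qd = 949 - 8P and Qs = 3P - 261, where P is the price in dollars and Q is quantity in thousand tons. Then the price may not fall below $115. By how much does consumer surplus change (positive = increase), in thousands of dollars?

-245

Equilibrium: 949 - 8P = 3P - 261, so 1210 = 11P and P* = 110, Q* = 69.
The floor of 115 is above the equilibrium price 110, so it binds.
At P = 115: Qd = 949 - 8·115 = 29 and Qs = 3·115 - 261 = 84.
Consumer surplus without the control is ½ · (118.625 - 110) · 69 = 297.5625.
With the floor, consumers buy 29 units at 115, so CS = ½ · (118.625 - 115) · 29 = 52.5625.
Change in consumer surplus = 52.5625 - 297.5625 = -245.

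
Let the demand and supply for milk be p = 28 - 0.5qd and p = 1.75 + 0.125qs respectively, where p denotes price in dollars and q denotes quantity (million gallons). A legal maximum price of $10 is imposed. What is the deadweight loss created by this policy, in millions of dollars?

0

Rearranging demand gives qd = 56 - 2p; rearranging supply gives qs = 8p - 14. Setting quantity demanded equal to quantity supplied, 56 - 2p = 8p - 14, gives p* = 7 and q* = 42.
The ceiling of 10 is above the equilibrium price 7, so it is not binding; the market clears at p* = 7, q* = 42.
Since the control does not bind, no trades are prevented and deadweight loss is zero.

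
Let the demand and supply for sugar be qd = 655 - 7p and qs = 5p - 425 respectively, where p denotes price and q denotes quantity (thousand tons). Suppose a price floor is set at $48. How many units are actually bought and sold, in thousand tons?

25

Setting quantity demanded equal to quantity supplied, 655 - 7p = 5p - 425, gives p* = 90 and q* = 25.
The floor of 48 is below the equilibrium price 90, so it is not binding; the market clears at p* = 90, q* = 25.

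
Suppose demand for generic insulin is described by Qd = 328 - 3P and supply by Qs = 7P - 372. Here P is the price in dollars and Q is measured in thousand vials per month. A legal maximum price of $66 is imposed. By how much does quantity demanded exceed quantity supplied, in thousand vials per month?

Without the control the market clears where 328 - 3P = 7P - 372, i.e. P* = 70 and Q* = 118.
Because the ceiling (66) lies below the market-clearing price, it is binding.
At P = 66: Qd = 328 - 3·66 = 130 and Qs = 7·66 - 372 = 90.
Shortage = Qd - Qs = 130 - 90 = 40.

40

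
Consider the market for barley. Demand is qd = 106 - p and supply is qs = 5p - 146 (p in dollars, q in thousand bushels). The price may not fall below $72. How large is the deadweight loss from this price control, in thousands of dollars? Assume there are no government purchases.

Without the control the market clears where 106 - p = 5p - 146, i.e. p* = 42 and q* = 64.
The floor of 72 is above the equilibrium price 42, so it binds.
At p = 72: qd = 106 - 72 = 34 and qs = 5·72 - 146 = 214.
Quantity traded falls to 34. At q = 34 the demand price is 106 - 34 = 72 and the supply price is (146 + 34)/5 = 36.
Deadweight loss = ½ · (72 - 36) · (64 - 34) = ½ · 36 · 30 = 540.

540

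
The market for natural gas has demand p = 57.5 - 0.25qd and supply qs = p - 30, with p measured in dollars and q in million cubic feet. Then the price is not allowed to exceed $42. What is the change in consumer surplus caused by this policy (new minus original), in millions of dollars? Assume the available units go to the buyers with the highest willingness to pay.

107.5

Rearranging demand gives qd = 230 - 4p. In a free market, 230 - 4p = p - 30 gives the equilibrium p* = 52, q* = 22.
The ceiling of 42 is below the equilibrium price 52, so it binds.
At p = 42: qd = 230 - 4·42 = 62 and qs = 42 - 30 = 12.
Consumer surplus without the control is ½ · (57.5 - 52) · 22 = 60.5.
With the ceiling, 12 units are sold at 42 (assume they go to the highest-value buyers). The demand price at q = 12 is 54.5, so CS = ½ · [(57.5 - 42) + (54.5 - 42)] · 12 = 168.
Change in consumer surplus = 168 - 60.5 = 107.5.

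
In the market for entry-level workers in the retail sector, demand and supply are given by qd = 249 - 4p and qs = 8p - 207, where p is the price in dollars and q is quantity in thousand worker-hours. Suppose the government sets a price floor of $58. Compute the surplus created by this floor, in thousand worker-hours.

Setting quantity demanded equal to quantity supplied, 249 - 4p = 8p - 207, gives p* = 38 and q* = 97.
The floor of 58 is above the equilibrium price 38, so it binds.
At p = 58: qd = 249 - 4·58 = 17 and qs = 8·58 - 207 = 257.
Surplus = qs - qd = 257 - 17 = 240.

240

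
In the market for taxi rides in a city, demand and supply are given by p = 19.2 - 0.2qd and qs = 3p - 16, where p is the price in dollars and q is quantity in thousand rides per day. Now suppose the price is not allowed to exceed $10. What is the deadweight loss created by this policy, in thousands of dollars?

38.4

Rearranging demand gives qd = 96 - 5p. In a free market, 96 - 5p = 3p - 16 gives the equilibrium p* = 14, q* = 26.
Because the ceiling (10) lies below the market-clearing price, it is binding.
At p = 10: qd = 96 - 5·10 = 46 and qs = 3·10 - 16 = 14.
Quantity traded falls to 14. At q = 14 the demand price is (96 - 14)/5 = 16.4 and the supply price is (16 + 14)/3 = 10.
Deadweight loss = ½ · (16.4 - 10) · (26 - 14) = ½ · 6.4 · 12 = 38.4.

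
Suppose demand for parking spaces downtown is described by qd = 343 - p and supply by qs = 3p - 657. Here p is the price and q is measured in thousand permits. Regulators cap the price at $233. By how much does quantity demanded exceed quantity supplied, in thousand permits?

Without the control the market clears where 343 - p = 3p - 657, i.e. p* = 250 and q* = 93.
Since 233 < 250, the ceiling is binding.
At p = 233: qd = 343 - 233 = 110 and qs = 3·233 - 657 = 42.
Shortage = qd - qs = 110 - 42 = 68.

68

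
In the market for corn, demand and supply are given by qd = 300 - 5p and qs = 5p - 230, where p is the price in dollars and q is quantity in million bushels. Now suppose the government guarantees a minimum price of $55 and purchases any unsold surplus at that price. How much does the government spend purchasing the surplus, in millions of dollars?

In a free market, 300 - 5p = 5p - 230 gives the equilibrium p* = 53, q* = 35.
Because the floor (55) lies above the market-clearing price, it is binding.
At p = 55: qd = 300 - 5·55 = 25 and qs = 5·55 - 230 = 45.
Surplus = qs - qd = 20.
Government expenditure = surplus × support price = 20 × 55 = 1100.

1100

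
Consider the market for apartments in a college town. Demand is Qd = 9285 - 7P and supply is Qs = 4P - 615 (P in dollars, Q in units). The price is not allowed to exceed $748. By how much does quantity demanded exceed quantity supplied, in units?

Without the control the market clears where 9285 - 7P = 4P - 615, i.e. P* = 900 and Q* = 2985.
The ceiling of 748 is below the equilibrium price 900, so it binds.
At P = 748: Qd = 9285 - 7·748 = 4049 and Qs = 4·748 - 615 = 2377.
Shortage = Qd - Qs = 4049 - 2377 = 1672.

1672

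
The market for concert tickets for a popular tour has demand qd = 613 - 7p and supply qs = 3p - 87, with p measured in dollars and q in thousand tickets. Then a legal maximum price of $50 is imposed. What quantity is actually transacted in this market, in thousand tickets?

Without the control the market clears where 613 - 7p = 3p - 87, i.e. p* = 70 and q* = 123.
Since 50 < 70, the ceiling is binding.
At p = 50: qd = 613 - 7·50 = 263 and qs = 3·50 - 87 = 63.
The quantity actually transacted is the short side, supply: 63.

63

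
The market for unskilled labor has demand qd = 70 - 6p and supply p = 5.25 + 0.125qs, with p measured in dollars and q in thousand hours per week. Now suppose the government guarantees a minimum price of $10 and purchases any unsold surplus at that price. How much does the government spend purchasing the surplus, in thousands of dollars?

280

Rearranging supply gives qs = 8p - 42. Setting quantity demanded equal to quantity supplied, 70 - 6p = 8p - 42, gives p* = 8 and q* = 22.
Because the floor (10) lies above the market-clearing price, it is binding.
At p = 10: qd = 70 - 6·10 = 10 and qs = 8·10 - 42 = 38.
Surplus = qs - qd = 28.
Government expenditure = surplus × support price = 28 × 10 = 280.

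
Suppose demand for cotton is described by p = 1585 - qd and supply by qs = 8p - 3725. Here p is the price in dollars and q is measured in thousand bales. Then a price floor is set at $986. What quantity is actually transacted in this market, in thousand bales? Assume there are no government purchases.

599

Rearranging demand gives qd = 1585 - p. Without the control the market clears where 1585 - p = 8p - 3725, i.e. p* = 590 and q* = 995.
Since 986 > 590, the floor is binding.
At p = 986: qd = 1585 - 986 = 599 and qs = 8·986 - 3725 = 4163.
The quantity actually transacted is the short side, demand: 599.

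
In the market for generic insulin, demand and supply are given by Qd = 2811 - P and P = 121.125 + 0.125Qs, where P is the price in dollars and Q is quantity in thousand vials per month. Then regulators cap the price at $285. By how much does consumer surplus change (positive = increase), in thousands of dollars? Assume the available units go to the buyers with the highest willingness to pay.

Rearranging supply gives Qs = 8P - 969. Without the control the market clears where 2811 - P = 8P - 969, i.e. P* = 420 and Q* = 2391.
Because the ceiling (285) lies below the market-clearing price, it is binding.
At P = 285: Qd = 2811 - 285 = 2526 and Qs = 8·285 - 969 = 1311.
Consumer surplus without the control is ½ · (2811 - 420) · 2391 = 2858440.5.
With the ceiling, 1311 units are sold at 285 (assume they go to the highest-value buyers). The demand price at Q = 1311 is 1500, so CS = ½ · [(2811 - 285) + (1500 - 285)] · 1311 = 2452225.5.
Change in consumer surplus = 2452225.5 - 2858440.5 = -406215.

-406215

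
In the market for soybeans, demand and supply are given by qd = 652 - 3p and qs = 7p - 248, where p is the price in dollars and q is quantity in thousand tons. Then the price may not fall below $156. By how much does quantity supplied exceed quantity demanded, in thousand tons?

660

Equilibrium: 652 - 3p = 7p - 248, so 900 = 10p and p* = 90, q* = 382.
The floor of 156 is above the equilibrium price 90, so it binds.
At p = 156: qd = 652 - 3·156 = 184 and qs = 7·156 - 248 = 844.
Surplus = qs - qd = 844 - 184 = 660.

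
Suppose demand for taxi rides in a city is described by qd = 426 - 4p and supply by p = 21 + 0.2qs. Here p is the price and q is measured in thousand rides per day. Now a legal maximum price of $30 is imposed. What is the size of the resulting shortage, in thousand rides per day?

Rearranging supply gives qs = 5p - 105. In a free market, 426 - 4p = 5p - 105 gives the equilibrium p* = 59, q* = 190.
Since 30 < 59, the ceiling is binding.
At p = 30: qd = 426 - 4·30 = 306 and qs = 5·30 - 105 = 45.
Shortage = qd - qs = 306 - 45 = 261.

261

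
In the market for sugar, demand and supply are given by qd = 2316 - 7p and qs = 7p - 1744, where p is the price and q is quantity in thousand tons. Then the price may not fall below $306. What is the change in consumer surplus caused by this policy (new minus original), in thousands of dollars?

In a free market, 2316 - 7p = 7p - 1744 gives the equilibrium p* = 290, q* = 286.
Because the floor (306) lies above the market-clearing price, it is binding.
At p = 306: qd = 2316 - 7·306 = 174 and qs = 7·306 - 1744 = 398.
Consumer surplus without the control is ½ · (2316/7 - 290) · 286 = 40898/7.
With the floor, consumers buy 174 units at 306, so CS = ½ · (2316/7 - 306) · 174 = 15138/7.
Change in consumer surplus = 15138/7 - 40898/7 = -3680.

-3680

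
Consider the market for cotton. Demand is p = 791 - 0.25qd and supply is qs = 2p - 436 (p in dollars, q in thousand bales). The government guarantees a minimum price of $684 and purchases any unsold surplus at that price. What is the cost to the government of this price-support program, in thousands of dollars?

344736

Rearranging demand gives qd = 3164 - 4p. Without the control the market clears where 3164 - 4p = 2p - 436, i.e. p* = 600 and q* = 764.
Because the floor (684) lies above the market-clearing price, it is binding.
At p = 684: qd = 3164 - 4·684 = 428 and qs = 2·684 - 436 = 932.
Surplus = qs - qd = 504.
Government expenditure = surplus × support price = 504 × 684 = 344736.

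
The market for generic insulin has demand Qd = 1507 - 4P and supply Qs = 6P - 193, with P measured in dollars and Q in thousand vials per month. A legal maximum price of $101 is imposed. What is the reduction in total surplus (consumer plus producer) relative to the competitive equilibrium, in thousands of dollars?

In a free market, 1507 - 4P = 6P - 193 gives the equilibrium P* = 170, Q* = 827.
Because the ceiling (101) lies below the market-clearing price, it is binding.
At P = 101: Qd = 1507 - 4·101 = 1103 and Qs = 6·101 - 193 = 413.
Quantity traded falls to 413. At Q = 413 the demand price is (1507 - 413)/4 = 273.5 and the supply price is (193 + 413)/6 = 101.
Deadweight loss = ½ · (273.5 - 101) · (827 - 413) = ½ · 172.5 · 414 = 35707.5.

35707.5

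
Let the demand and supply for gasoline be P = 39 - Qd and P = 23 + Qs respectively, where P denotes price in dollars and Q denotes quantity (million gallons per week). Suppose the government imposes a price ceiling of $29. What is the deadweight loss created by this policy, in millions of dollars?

4

Rearranging demand gives Qd = 39 - P; rearranging supply gives Qs = P - 23. Equilibrium: 39 - P = P - 23, so 62 = 2P and P* = 31, Q* = 8.
The ceiling of 29 is below the equilibrium price 31, so it binds.
At P = 29: Qd = 39 - 29 = 10 and Qs = 29 - 23 = 6.
Quantity traded falls to 6. At Q = 6 the demand price is 39 - 6 = 33 and the supply price is 23 + 6 = 29.
Deadweight loss = ½ · (33 - 29) · (8 - 6) = ½ · 4 · 2 = 4.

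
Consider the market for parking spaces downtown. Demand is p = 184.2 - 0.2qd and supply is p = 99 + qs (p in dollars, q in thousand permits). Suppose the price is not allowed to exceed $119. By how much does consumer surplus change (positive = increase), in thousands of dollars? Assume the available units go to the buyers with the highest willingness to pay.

759.9

Rearranging demand gives qd = 921 - 5p; rearranging supply gives qs = p - 99. Without the control the market clears where 921 - 5p = p - 99, i.e. p* = 170 and q* = 71.
Because the ceiling (119) lies below the market-clearing price, it is binding.
At p = 119: qd = 921 - 5·119 = 326 and qs = 119 - 99 = 20.
Consumer surplus without the control is ½ · (184.2 - 170) · 71 = 504.1.
With the ceiling, 20 units are sold at 119 (assume they go to the highest-value buyers). The demand price at q = 20 is 180.2, so CS = ½ · [(184.2 - 119) + (180.2 - 119)] · 20 = 1264.
Change in consumer surplus = 1264 - 504.1 = 759.9.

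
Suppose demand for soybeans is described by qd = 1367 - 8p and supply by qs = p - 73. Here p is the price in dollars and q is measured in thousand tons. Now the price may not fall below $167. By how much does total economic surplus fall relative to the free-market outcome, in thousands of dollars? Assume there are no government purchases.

Without the control the market clears where 1367 - 8p = p - 73, i.e. p* = 160 and q* = 87.
The floor of 167 is above the equilibrium price 160, so it binds.
At p = 167: qd = 1367 - 8·167 = 31 and qs = 167 - 73 = 94.
Quantity traded falls to 31. At q = 31 the demand price is (1367 - 31)/8 = 167 and the supply price is 73 + 31 = 104.
Deadweight loss = ½ · (167 - 104) · (87 - 31) = ½ · 63 · 56 = 1764.

1764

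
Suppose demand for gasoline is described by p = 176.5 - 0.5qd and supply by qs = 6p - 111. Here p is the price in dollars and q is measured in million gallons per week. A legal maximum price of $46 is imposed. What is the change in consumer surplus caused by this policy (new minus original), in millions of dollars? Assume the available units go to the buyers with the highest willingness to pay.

Rearranging demand gives qd = 353 - 2p. Setting quantity demanded equal to quantity supplied, 353 - 2p = 6p - 111, gives p* = 58 and q* = 237.
The ceiling of 46 is below the equilibrium price 58, so it binds.
At p = 46: qd = 353 - 2·46 = 261 and qs = 6·46 - 111 = 165.
Consumer surplus without the control is ½ · (176.5 - 58) · 237 = 14042.25.
With the ceiling, 165 units are sold at 46 (assume they go to the highest-value buyers). The demand price at q = 165 is 94, so CS = ½ · [(176.5 - 46) + (94 - 46)] · 165 = 14726.25.
Change in consumer surplus = 14726.25 - 14042.25 = 684.

684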